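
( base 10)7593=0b1110110101001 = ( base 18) 157F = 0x1da9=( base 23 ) E83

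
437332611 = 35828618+401503993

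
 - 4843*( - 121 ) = 586003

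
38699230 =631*61330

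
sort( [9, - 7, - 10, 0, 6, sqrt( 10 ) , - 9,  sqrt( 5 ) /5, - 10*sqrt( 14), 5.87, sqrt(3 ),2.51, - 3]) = [-10*sqrt( 14 ) , - 10, - 9, - 7,-3, 0,sqrt(5 ) /5,sqrt(3 ), 2.51, sqrt( 10 ),5.87,6, 9] 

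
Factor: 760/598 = 2^2*5^1*13^( - 1 )*19^1 * 23^( - 1 ) =380/299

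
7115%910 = 745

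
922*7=6454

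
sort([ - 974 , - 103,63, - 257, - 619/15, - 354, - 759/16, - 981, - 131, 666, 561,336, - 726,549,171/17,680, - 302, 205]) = [-981, - 974,-726, - 354, - 302, - 257,-131 ,- 103, -759/16, - 619/15, 171/17, 63,205,336, 549,561,666, 680]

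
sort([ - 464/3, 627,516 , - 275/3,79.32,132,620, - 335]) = [ - 335, - 464/3, - 275/3, 79.32, 132,516,620, 627 ]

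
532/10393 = 28/547  =  0.05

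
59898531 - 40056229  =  19842302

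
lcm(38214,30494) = 3018906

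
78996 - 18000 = 60996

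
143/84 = 143/84 =1.70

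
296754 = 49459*6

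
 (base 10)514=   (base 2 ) 1000000010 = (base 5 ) 4024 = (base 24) LA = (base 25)ke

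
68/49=68/49 = 1.39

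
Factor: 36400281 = 3^1*17^1 *197^1*3623^1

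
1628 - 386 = 1242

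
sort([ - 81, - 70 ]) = [  -  81,-70 ]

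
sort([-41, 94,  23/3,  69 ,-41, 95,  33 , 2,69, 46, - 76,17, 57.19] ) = [ -76, -41, - 41, 2, 23/3 , 17, 33, 46, 57.19,69,  69, 94,95 ]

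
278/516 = 139/258 = 0.54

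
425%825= 425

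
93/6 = 15 + 1/2 = 15.50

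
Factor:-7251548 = - 2^2 * 331^1*5477^1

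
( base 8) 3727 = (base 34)1P1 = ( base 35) 1mc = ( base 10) 2007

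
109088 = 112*974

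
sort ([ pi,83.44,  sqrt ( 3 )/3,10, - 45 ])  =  [ - 45, sqrt(3) /3, pi , 10, 83.44]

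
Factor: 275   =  5^2*11^1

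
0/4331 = 0=0.00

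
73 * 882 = 64386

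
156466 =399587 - 243121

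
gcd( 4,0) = 4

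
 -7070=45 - 7115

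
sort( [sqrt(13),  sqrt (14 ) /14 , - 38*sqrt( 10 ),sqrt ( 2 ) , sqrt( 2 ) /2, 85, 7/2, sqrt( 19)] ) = [-38 * sqrt( 10),sqrt(14)/14, sqrt(2)/2, sqrt (2 ), 7/2, sqrt( 13),sqrt (19), 85]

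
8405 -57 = 8348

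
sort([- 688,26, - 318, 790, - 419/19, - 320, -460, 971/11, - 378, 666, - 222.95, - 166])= [ - 688, - 460, - 378, - 320, - 318,-222.95, - 166, - 419/19, 26, 971/11, 666,790]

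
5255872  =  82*64096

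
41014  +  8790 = 49804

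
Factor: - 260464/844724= -292/947 = - 2^2*73^1*947^( - 1)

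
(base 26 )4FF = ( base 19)8bc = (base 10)3109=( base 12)1971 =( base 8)6045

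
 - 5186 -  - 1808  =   - 3378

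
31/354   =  31/354  =  0.09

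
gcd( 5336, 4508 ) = 92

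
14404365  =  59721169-45316804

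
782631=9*86959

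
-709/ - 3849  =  709/3849=0.18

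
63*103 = 6489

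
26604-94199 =-67595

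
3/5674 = 3/5674 =0.00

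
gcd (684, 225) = 9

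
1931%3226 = 1931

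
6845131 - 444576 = 6400555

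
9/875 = 9/875= 0.01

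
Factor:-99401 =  - 99401^1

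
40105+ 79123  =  119228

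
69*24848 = 1714512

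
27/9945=3/1105 = 0.00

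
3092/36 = 85 + 8/9 = 85.89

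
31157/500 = 31157/500 = 62.31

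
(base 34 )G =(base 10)16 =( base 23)g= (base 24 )g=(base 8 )20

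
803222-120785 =682437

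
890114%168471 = 47759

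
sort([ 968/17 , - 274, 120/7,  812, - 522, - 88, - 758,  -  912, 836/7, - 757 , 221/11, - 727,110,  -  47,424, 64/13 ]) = [ -912, - 758, - 757 , - 727, -522, - 274, - 88, - 47 , 64/13, 120/7,221/11 , 968/17, 110,836/7, 424, 812 ]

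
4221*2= 8442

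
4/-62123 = -4/62123 = - 0.00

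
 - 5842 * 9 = -52578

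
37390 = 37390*1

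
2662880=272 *9790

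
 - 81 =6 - 87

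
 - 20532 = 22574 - 43106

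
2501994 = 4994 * 501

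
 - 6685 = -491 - 6194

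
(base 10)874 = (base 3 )1012101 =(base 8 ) 1552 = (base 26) 17G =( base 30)t4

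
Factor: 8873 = 19^1*467^1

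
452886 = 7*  64698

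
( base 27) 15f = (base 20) 23j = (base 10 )879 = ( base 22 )1hl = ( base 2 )1101101111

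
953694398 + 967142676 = 1920837074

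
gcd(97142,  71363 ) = 1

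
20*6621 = 132420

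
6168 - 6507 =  - 339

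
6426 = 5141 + 1285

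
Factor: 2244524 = 2^2*23^1*31^1*787^1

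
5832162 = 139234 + 5692928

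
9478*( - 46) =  - 435988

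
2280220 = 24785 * 92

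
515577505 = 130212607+385364898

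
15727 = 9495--6232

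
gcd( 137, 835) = 1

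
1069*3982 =4256758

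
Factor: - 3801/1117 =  - 3^1*7^1*181^1*1117^( - 1) 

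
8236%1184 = 1132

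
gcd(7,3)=1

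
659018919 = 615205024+43813895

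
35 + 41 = 76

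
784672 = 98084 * 8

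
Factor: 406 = 2^1 * 7^1 * 29^1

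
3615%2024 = 1591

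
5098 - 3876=1222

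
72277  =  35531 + 36746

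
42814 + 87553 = 130367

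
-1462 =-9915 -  - 8453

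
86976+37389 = 124365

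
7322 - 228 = 7094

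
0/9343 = 0 = 0.00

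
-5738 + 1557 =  - 4181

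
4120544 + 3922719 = 8043263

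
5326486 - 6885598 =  - 1559112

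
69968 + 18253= 88221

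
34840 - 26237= 8603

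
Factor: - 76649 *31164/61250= - 24374382/625 = - 2^1*3^1*5^( - 4)*53^1 *76649^1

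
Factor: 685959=3^1 * 137^1*1669^1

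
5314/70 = 2657/35 = 75.91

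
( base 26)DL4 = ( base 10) 9338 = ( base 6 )111122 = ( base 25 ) end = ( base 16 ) 247A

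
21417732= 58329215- 36911483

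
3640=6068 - 2428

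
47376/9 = 5264 = 5264.00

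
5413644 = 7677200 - 2263556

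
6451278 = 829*7782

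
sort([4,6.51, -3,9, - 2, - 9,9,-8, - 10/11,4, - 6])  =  [ - 9 , - 8,-6, - 3, - 2, - 10/11,4,4,6.51,9, 9 ]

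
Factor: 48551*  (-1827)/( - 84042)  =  2^( - 1)*23^(-1)*47^1*1033^1=48551/46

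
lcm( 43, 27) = 1161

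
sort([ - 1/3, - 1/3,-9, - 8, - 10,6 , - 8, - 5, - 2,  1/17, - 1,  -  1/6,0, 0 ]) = [ - 10, - 9,-8, - 8,  -  5, - 2, - 1, - 1/3, - 1/3, - 1/6, 0,0, 1/17, 6 ]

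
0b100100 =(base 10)36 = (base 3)1100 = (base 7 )51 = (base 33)13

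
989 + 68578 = 69567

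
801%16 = 1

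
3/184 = 3/184 = 0.02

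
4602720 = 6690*688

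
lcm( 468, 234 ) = 468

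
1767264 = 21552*82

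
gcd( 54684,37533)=3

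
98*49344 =4835712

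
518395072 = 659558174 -141163102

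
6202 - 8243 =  - 2041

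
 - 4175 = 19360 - 23535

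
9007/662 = 13 + 401/662 = 13.61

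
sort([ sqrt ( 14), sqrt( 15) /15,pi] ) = [ sqrt ( 15) /15, pi, sqrt (14)] 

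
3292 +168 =3460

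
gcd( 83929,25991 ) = 1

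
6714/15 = 2238/5 = 447.60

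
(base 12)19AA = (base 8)6122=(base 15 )E04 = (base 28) 40I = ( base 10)3154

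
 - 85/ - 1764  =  85/1764 = 0.05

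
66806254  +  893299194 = 960105448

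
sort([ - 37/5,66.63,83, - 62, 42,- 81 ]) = [ - 81, - 62, - 37/5, 42,66.63, 83]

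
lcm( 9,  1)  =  9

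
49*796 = 39004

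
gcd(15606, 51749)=1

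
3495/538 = 3495/538 = 6.50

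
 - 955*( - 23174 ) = 22131170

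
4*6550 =26200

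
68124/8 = 17031/2 = 8515.50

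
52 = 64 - 12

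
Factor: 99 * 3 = 3^3*11^1 =297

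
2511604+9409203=11920807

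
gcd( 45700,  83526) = 2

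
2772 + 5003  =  7775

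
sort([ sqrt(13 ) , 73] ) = [sqrt( 13), 73 ]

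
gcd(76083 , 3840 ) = 3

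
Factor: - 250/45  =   - 50/9 = - 2^1 *3^ ( - 2 )*5^2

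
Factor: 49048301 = 757^1*64793^1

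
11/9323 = 11/9323 = 0.00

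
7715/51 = 7715/51 = 151.27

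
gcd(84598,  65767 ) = 1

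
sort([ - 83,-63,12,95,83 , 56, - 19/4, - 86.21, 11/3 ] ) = [-86.21, - 83, - 63,-19/4, 11/3,12,56,83,95 ] 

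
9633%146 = 143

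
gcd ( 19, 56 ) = 1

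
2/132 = 1/66 = 0.02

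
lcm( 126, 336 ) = 1008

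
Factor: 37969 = 43^1*883^1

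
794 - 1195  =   - 401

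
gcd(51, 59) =1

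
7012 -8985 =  - 1973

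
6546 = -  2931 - - 9477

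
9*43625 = 392625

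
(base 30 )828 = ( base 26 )aje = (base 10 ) 7268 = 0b1110001100100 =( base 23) DH0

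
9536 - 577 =8959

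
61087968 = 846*72208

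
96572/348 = 24143/87=277.51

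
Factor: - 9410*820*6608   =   - 50988649600 = - 2^7*5^2*7^1*41^1*59^1*941^1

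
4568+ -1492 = 3076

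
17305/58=298 + 21/58 = 298.36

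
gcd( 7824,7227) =3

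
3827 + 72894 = 76721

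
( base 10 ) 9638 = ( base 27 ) D5Q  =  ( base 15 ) 2cc8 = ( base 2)10010110100110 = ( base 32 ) 9d6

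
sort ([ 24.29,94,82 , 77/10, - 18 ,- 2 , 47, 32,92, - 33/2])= [ - 18 , -33/2 , - 2,77/10,24.29, 32 , 47,82 , 92,94]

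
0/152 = 0 = 0.00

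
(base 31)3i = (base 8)157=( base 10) 111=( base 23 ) 4J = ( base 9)133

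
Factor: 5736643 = 11^1*31^1 * 16823^1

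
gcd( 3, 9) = 3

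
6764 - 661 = 6103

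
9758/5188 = 4879/2594 = 1.88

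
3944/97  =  40 + 64/97 = 40.66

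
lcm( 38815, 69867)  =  349335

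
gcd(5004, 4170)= 834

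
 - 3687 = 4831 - 8518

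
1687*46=77602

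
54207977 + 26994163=81202140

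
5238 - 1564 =3674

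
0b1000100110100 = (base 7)15561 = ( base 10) 4404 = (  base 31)4I2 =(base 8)10464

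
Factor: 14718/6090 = 5^(  -  1) * 7^(  -  1)*11^1*29^(-1 )*223^1 = 2453/1015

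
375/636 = 125/212= 0.59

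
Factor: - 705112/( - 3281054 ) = 2^2*7^( - 1)*53^1*1663^1*234361^(-1 ) = 352556/1640527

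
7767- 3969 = 3798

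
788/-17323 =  - 788/17323  =  -  0.05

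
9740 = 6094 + 3646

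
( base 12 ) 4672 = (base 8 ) 17266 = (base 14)2C18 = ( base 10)7862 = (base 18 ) 164E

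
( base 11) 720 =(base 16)365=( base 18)2C5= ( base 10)869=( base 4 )31211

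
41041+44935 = 85976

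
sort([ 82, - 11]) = [ - 11,82 ]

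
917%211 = 73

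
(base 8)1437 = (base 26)14j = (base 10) 799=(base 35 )mt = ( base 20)1JJ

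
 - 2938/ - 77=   38 + 12/77 = 38.16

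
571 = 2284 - 1713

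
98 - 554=-456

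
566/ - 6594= - 1 + 3014/3297 = - 0.09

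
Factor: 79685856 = 2^5*3^4 *71^1*433^1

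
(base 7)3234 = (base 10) 1152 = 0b10010000000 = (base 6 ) 5200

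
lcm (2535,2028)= 10140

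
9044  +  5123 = 14167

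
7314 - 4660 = 2654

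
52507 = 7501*7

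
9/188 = 9/188= 0.05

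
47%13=8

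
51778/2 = 25889= 25889.00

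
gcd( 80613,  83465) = 1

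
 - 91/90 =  - 91/90 = - 1.01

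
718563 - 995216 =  -276653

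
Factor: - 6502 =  - 2^1*3251^1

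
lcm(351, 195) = 1755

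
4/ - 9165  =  - 4/9165 = - 0.00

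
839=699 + 140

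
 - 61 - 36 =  - 97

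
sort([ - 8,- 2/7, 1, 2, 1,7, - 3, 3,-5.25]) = [-8, - 5.25, - 3, - 2/7 , 1, 1, 2,3, 7]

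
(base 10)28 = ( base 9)31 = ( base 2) 11100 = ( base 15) 1D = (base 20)18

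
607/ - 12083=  - 1 + 11476/12083= - 0.05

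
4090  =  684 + 3406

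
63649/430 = 148  +  9/430 =148.02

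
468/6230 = 234/3115 =0.08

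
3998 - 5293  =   - 1295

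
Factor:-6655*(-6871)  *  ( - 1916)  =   -2^2 * 5^1 * 11^3*479^1 *6871^1 = - 87611983580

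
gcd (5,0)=5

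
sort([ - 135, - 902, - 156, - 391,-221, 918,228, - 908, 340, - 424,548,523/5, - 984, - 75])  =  [ - 984, - 908, - 902,-424, - 391, - 221, - 156, - 135 , - 75, 523/5,228,340,548, 918]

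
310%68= 38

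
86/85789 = 86/85789 =0.00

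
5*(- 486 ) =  - 2430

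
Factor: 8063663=1049^1*7687^1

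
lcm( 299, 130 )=2990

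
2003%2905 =2003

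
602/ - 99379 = -86/14197 = - 0.01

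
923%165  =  98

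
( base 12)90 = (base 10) 108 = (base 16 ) 6c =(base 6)300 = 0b1101100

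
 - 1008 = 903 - 1911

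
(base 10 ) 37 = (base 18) 21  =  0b100101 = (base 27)1A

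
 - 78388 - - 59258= - 19130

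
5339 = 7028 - 1689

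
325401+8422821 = 8748222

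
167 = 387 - 220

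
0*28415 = 0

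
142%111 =31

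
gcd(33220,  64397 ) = 1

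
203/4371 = 203/4371=0.05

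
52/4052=13/1013 = 0.01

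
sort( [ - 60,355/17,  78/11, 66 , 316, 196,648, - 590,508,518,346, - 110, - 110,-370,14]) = [ - 590, - 370, - 110, - 110, - 60, 78/11,14,355/17,66,196,316,346,508,518,648] 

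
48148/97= 48148/97 = 496.37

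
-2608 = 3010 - 5618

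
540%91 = 85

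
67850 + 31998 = 99848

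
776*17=13192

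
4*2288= 9152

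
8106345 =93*87165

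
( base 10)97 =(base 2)1100001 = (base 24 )41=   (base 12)81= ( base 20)4H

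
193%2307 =193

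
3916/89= 44 = 44.00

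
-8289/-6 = 2763/2 = 1381.50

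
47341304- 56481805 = -9140501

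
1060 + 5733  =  6793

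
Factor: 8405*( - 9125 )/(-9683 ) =5^4*23^(- 1)*41^2*73^1*421^(  -  1) = 76695625/9683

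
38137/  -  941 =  - 41+ 444/941=- 40.53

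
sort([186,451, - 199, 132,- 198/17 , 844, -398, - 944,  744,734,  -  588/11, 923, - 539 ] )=[  -  944, - 539,  -  398 , -199, - 588/11, - 198/17, 132,186 , 451,734,744, 844,923 ] 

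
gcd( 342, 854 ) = 2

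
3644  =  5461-1817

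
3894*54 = 210276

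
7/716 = 7/716 = 0.01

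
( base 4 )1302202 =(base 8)16242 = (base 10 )7330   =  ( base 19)115F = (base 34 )6bk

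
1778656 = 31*57376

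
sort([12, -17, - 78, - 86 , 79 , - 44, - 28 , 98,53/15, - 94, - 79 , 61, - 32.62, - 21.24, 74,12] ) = [  -  94, - 86,-79 ,- 78,- 44, - 32.62, - 28, - 21.24, - 17,53/15, 12,12, 61,  74, 79, 98]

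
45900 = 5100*9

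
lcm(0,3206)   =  0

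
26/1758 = 13/879 = 0.01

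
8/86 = 4/43=0.09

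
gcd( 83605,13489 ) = 1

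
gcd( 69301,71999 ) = 1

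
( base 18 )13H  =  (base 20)JF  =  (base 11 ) 32A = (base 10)395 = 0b110001011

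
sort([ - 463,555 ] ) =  [-463,555]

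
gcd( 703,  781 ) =1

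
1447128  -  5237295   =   - 3790167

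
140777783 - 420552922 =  - 279775139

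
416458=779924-363466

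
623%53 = 40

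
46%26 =20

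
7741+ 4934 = 12675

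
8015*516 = 4135740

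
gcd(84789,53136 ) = 9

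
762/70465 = 762/70465=0.01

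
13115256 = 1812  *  7238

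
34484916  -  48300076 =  - 13815160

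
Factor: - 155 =  -  5^1*31^1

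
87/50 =87/50 = 1.74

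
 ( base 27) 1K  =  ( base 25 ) 1M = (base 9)52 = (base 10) 47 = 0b101111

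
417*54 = 22518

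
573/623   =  573/623= 0.92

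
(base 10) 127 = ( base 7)241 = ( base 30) 47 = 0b1111111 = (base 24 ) 57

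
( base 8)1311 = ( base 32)M9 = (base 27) qb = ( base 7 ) 2036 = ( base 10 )713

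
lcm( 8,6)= 24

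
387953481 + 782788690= 1170742171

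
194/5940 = 97/2970 = 0.03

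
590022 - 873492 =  - 283470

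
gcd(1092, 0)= 1092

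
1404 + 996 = 2400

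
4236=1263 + 2973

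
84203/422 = 84203/422 =199.53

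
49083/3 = 16361 = 16361.00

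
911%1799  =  911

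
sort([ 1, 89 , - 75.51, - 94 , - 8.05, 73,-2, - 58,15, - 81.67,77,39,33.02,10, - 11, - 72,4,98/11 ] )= [- 94, - 81.67,-75.51, - 72, - 58,-11,-8.05,  -  2,1,4,98/11,10, 15, 33.02,39,  73, 77,89]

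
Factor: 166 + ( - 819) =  - 653^1 = - 653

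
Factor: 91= 7^1*13^1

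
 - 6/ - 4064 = 3/2032 = 0.00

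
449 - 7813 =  - 7364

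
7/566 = 7/566= 0.01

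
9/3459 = 3/1153 = 0.00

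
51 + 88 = 139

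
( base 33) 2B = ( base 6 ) 205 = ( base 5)302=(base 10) 77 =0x4d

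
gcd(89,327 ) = 1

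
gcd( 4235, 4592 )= 7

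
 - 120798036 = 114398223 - 235196259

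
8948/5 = 8948/5 = 1789.60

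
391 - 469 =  - 78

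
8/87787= 8/87787 = 0.00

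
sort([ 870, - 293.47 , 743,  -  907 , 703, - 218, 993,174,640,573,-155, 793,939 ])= [ - 907, - 293.47, - 218, - 155, 174,573,640,703, 743,793,870,939,993 ] 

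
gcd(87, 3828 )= 87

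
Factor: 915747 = 3^1*7^1*43607^1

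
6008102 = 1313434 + 4694668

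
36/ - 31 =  - 36/31= - 1.16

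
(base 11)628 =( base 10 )756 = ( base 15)356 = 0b1011110100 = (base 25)156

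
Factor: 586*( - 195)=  - 2^1*3^1 * 5^1*13^1*293^1 = - 114270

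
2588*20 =51760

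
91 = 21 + 70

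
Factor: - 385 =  - 5^1*7^1*11^1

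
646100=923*700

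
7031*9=63279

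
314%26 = 2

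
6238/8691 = 6238/8691= 0.72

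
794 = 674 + 120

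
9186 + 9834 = 19020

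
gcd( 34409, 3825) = 1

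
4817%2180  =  457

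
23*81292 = 1869716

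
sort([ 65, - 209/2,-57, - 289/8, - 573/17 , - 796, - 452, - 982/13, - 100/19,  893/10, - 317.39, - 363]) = [ - 796,-452, - 363, - 317.39,-209/2,-982/13, - 57 , - 289/8, - 573/17, - 100/19,65, 893/10]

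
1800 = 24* 75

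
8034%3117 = 1800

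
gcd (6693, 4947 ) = 291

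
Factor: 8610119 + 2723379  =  2^1*11^1*79^1*6521^1 = 11333498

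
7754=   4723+3031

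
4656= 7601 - 2945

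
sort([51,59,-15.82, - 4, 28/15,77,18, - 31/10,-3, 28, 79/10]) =[-15.82,-4, - 31/10 , - 3, 28/15 , 79/10, 18, 28, 51 , 59,77]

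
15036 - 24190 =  - 9154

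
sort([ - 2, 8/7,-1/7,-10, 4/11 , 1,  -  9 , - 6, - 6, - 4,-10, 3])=[ - 10 ,-10,-9,  -  6,-6,-4, - 2,  -  1/7, 4/11, 1, 8/7,  3 ]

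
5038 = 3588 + 1450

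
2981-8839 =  - 5858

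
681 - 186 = 495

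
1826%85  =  41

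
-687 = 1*(  -  687 )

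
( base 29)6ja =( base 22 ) bcj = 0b1010111100111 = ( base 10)5607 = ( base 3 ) 21200200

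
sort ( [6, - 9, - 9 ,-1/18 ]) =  [-9 , - 9, - 1/18,6] 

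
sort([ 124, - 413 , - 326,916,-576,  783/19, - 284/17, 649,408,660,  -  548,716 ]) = [ - 576, - 548, - 413, - 326, - 284/17,783/19,124,408 , 649,660, 716,916] 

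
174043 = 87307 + 86736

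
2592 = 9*288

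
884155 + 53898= 938053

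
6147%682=9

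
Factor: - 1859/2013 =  - 169/183 = - 3^(  -  1 )*13^2 * 61^( - 1)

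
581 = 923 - 342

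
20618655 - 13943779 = 6674876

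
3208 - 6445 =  - 3237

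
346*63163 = 21854398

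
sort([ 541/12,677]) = [541/12, 677]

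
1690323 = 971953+718370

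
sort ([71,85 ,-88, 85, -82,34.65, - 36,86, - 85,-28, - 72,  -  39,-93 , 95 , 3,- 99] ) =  [ - 99 ,  -  93 , -88, - 85, - 82,-72,- 39, - 36,  -  28,3 , 34.65,71, 85,85,86,95]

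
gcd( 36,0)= 36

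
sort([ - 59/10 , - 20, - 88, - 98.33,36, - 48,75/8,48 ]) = [ - 98.33  , - 88, - 48, - 20, - 59/10,75/8,36,48] 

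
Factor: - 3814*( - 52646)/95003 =2^2 * 11^1*1907^1*2393^1*95003^( - 1 )= 200791844/95003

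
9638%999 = 647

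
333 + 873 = 1206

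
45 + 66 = 111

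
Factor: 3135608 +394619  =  3530227 =3530227^1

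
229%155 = 74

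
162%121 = 41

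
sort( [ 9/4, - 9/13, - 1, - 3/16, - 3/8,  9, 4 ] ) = [ - 1,  -  9/13, - 3/8, - 3/16, 9/4,  4, 9]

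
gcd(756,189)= 189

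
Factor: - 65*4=-260 = - 2^2*5^1 * 13^1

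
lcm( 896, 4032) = 8064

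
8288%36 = 8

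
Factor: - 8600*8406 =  - 2^4*3^2*5^2*43^1 *467^1 =- 72291600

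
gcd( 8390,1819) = 1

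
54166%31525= 22641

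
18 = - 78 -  - 96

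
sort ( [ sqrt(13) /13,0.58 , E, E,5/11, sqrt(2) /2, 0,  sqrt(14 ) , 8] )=[ 0, sqrt(13 )/13,  5/11,0.58, sqrt( 2)/2,  E,  E,sqrt(14 ), 8] 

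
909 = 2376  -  1467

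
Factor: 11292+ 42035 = 53327^1=53327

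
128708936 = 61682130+67026806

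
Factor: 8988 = 2^2*3^1*7^1 * 107^1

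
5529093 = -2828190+8357283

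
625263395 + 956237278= 1581500673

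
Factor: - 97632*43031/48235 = -2^5*3^3*5^( - 1 ) * 11^( - 1)*37^1*113^1 *877^(  -  1) * 1163^1= - 4201202592/48235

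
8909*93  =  828537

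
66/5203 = 6/473 =0.01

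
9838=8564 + 1274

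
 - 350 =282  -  632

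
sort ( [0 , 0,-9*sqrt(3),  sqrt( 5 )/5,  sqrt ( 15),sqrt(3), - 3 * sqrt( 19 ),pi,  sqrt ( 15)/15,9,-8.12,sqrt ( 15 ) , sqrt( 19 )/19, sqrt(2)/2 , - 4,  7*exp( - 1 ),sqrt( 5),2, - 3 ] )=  [ - 9 * sqrt( 3), - 3 * sqrt( 19), - 8.12,-4, - 3, 0,  0,sqrt( 19) /19, sqrt(15 ) /15,sqrt( 5 ) /5,  sqrt( 2) /2,sqrt(3) , 2,sqrt(5),7 *exp(-1),pi , sqrt (15), sqrt( 15),9 ] 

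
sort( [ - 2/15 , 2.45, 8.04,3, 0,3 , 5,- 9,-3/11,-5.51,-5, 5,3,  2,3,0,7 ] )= [  -  9, - 5.51, - 5, - 3/11,- 2/15,0, 0 , 2, 2.45,3, 3,3 , 3, 5,5,7,8.04]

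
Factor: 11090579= 17^1*241^1 * 2707^1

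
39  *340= 13260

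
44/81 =44/81= 0.54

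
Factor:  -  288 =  - 2^5*3^2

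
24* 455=10920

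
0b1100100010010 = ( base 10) 6418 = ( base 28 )856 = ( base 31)6L1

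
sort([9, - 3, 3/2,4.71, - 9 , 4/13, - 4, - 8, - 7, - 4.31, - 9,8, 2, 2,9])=[ - 9, - 9,-8,-7,-4.31, - 4, - 3, 4/13, 3/2 , 2, 2,4.71 , 8,9,9]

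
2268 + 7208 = 9476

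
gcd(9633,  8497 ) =1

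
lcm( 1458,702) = 18954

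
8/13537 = 8/13537 = 0.00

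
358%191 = 167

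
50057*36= 1802052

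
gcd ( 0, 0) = 0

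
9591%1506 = 555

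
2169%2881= 2169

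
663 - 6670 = -6007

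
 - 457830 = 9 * ( - 50870)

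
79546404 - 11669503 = 67876901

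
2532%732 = 336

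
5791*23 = 133193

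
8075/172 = 8075/172 = 46.95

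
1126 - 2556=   -  1430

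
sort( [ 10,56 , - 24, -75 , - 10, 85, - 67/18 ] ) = [ - 75, - 24 ,  -  10, - 67/18,10, 56,85 ]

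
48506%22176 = 4154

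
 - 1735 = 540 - 2275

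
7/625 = 7/625=0.01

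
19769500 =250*79078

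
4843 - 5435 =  - 592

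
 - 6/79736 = -3/39868 = -0.00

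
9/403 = 9/403 =0.02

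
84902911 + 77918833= 162821744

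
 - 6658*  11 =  - 73238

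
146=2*73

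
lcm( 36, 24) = 72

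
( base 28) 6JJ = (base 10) 5255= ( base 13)2513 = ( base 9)7178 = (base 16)1487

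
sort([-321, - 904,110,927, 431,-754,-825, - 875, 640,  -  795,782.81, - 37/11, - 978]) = [ - 978,  -  904, - 875, - 825, - 795 , - 754,-321, - 37/11, 110,  431, 640, 782.81, 927] 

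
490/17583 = 490/17583 = 0.03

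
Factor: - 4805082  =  -2^1*3^5*9887^1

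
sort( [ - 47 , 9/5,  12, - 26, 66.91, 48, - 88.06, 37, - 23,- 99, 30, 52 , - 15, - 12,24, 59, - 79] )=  [ - 99,- 88.06, - 79, -47, - 26, - 23,- 15, - 12,9/5, 12, 24,30,37,48,52, 59, 66.91]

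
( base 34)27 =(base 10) 75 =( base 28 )2J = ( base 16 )4B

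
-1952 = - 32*61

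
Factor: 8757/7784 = 9/8 = 2^( - 3)* 3^2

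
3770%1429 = 912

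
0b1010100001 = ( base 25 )11n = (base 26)PN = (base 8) 1241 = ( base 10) 673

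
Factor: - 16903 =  - 16903^1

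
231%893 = 231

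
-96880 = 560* (-173) 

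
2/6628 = 1/3314=0.00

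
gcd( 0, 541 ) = 541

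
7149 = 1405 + 5744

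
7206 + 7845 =15051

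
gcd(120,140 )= 20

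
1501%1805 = 1501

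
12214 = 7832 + 4382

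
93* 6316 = 587388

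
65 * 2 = 130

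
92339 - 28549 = 63790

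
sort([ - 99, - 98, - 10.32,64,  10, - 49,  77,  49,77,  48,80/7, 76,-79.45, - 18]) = [ - 99, - 98 , - 79.45,  -  49, - 18, - 10.32 , 10, 80/7,48,49,  64,76,77, 77]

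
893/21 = 42 + 11/21  =  42.52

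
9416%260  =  56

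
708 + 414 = 1122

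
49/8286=49/8286 = 0.01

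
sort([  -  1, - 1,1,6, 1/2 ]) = [ - 1,- 1 , 1/2, 1 , 6]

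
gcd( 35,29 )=1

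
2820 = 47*60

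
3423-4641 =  - 1218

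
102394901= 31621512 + 70773389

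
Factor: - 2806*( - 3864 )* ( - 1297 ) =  - 14062572048 = -2^4*3^1*7^1*23^2*61^1*1297^1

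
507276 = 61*8316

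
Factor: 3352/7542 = 2^2*3^( -2 ) = 4/9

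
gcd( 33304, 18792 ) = 8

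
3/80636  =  3/80636 = 0.00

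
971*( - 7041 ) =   -  6836811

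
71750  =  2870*25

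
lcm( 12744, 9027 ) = 216648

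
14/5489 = 14/5489 = 0.00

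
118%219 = 118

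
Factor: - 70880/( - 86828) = 2^3 * 5^1*7^ ( - 2) = 40/49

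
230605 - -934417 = 1165022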